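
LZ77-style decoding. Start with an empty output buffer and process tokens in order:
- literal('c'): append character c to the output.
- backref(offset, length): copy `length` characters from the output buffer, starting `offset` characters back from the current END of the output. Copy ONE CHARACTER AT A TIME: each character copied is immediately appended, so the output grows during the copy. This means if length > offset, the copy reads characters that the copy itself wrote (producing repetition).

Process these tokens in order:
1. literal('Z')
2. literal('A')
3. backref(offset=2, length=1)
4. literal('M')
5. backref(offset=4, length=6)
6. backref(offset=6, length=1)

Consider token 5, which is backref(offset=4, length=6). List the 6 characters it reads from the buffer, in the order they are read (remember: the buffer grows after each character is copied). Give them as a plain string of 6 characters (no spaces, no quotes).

Token 1: literal('Z'). Output: "Z"
Token 2: literal('A'). Output: "ZA"
Token 3: backref(off=2, len=1). Copied 'Z' from pos 0. Output: "ZAZ"
Token 4: literal('M'). Output: "ZAZM"
Token 5: backref(off=4, len=6). Buffer before: "ZAZM" (len 4)
  byte 1: read out[0]='Z', append. Buffer now: "ZAZMZ"
  byte 2: read out[1]='A', append. Buffer now: "ZAZMZA"
  byte 3: read out[2]='Z', append. Buffer now: "ZAZMZAZ"
  byte 4: read out[3]='M', append. Buffer now: "ZAZMZAZM"
  byte 5: read out[4]='Z', append. Buffer now: "ZAZMZAZMZ"
  byte 6: read out[5]='A', append. Buffer now: "ZAZMZAZMZA"

Answer: ZAZMZA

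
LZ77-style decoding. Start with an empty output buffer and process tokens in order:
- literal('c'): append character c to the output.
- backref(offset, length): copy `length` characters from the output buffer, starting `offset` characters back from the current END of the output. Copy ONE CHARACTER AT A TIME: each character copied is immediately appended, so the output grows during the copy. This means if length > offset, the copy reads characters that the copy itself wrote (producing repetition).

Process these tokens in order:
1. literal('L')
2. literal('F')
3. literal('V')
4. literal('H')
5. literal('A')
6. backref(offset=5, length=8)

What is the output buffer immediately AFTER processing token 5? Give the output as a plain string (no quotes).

Token 1: literal('L'). Output: "L"
Token 2: literal('F'). Output: "LF"
Token 3: literal('V'). Output: "LFV"
Token 4: literal('H'). Output: "LFVH"
Token 5: literal('A'). Output: "LFVHA"

Answer: LFVHA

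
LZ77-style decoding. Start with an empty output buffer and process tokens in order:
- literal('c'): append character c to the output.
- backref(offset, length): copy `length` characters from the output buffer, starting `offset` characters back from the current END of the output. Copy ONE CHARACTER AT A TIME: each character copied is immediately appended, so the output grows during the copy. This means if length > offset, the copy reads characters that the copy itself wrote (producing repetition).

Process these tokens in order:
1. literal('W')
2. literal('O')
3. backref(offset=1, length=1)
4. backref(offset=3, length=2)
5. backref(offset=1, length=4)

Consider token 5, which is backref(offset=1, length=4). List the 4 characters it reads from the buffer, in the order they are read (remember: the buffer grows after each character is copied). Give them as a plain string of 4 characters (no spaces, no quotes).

Token 1: literal('W'). Output: "W"
Token 2: literal('O'). Output: "WO"
Token 3: backref(off=1, len=1). Copied 'O' from pos 1. Output: "WOO"
Token 4: backref(off=3, len=2). Copied 'WO' from pos 0. Output: "WOOWO"
Token 5: backref(off=1, len=4). Buffer before: "WOOWO" (len 5)
  byte 1: read out[4]='O', append. Buffer now: "WOOWOO"
  byte 2: read out[5]='O', append. Buffer now: "WOOWOOO"
  byte 3: read out[6]='O', append. Buffer now: "WOOWOOOO"
  byte 4: read out[7]='O', append. Buffer now: "WOOWOOOOO"

Answer: OOOO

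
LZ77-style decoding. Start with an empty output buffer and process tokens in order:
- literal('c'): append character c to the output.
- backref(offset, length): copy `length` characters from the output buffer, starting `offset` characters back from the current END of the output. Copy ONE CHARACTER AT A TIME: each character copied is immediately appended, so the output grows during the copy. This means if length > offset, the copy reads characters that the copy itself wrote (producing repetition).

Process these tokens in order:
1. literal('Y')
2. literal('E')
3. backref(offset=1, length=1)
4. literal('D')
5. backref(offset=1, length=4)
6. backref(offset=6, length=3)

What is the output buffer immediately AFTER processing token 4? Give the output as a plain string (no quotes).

Answer: YEED

Derivation:
Token 1: literal('Y'). Output: "Y"
Token 2: literal('E'). Output: "YE"
Token 3: backref(off=1, len=1). Copied 'E' from pos 1. Output: "YEE"
Token 4: literal('D'). Output: "YEED"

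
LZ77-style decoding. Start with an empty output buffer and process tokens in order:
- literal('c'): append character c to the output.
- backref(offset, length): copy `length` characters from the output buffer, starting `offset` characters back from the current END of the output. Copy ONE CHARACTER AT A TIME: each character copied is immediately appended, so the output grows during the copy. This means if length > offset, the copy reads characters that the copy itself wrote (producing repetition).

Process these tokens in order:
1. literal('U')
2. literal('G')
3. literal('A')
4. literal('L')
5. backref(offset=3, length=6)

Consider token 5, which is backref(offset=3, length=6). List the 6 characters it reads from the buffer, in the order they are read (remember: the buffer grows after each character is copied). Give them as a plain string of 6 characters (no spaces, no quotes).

Token 1: literal('U'). Output: "U"
Token 2: literal('G'). Output: "UG"
Token 3: literal('A'). Output: "UGA"
Token 4: literal('L'). Output: "UGAL"
Token 5: backref(off=3, len=6). Buffer before: "UGAL" (len 4)
  byte 1: read out[1]='G', append. Buffer now: "UGALG"
  byte 2: read out[2]='A', append. Buffer now: "UGALGA"
  byte 3: read out[3]='L', append. Buffer now: "UGALGAL"
  byte 4: read out[4]='G', append. Buffer now: "UGALGALG"
  byte 5: read out[5]='A', append. Buffer now: "UGALGALGA"
  byte 6: read out[6]='L', append. Buffer now: "UGALGALGAL"

Answer: GALGAL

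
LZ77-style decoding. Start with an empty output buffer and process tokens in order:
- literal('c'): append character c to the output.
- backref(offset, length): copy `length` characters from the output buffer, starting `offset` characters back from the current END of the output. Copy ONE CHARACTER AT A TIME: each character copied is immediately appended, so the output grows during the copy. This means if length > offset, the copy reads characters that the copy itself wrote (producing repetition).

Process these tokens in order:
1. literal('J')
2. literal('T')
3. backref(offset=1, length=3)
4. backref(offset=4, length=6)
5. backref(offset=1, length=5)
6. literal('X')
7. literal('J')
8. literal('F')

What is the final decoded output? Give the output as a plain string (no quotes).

Answer: JTTTTTTTTTTTTTTTXJF

Derivation:
Token 1: literal('J'). Output: "J"
Token 2: literal('T'). Output: "JT"
Token 3: backref(off=1, len=3) (overlapping!). Copied 'TTT' from pos 1. Output: "JTTTT"
Token 4: backref(off=4, len=6) (overlapping!). Copied 'TTTTTT' from pos 1. Output: "JTTTTTTTTTT"
Token 5: backref(off=1, len=5) (overlapping!). Copied 'TTTTT' from pos 10. Output: "JTTTTTTTTTTTTTTT"
Token 6: literal('X'). Output: "JTTTTTTTTTTTTTTTX"
Token 7: literal('J'). Output: "JTTTTTTTTTTTTTTTXJ"
Token 8: literal('F'). Output: "JTTTTTTTTTTTTTTTXJF"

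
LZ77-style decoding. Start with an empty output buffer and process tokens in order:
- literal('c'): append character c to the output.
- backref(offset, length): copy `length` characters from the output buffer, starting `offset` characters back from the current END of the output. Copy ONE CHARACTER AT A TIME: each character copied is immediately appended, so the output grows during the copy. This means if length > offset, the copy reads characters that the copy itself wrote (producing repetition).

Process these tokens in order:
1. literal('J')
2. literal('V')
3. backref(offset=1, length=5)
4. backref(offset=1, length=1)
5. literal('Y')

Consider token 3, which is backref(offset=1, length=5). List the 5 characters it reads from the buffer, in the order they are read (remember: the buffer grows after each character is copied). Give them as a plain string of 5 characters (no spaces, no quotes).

Token 1: literal('J'). Output: "J"
Token 2: literal('V'). Output: "JV"
Token 3: backref(off=1, len=5). Buffer before: "JV" (len 2)
  byte 1: read out[1]='V', append. Buffer now: "JVV"
  byte 2: read out[2]='V', append. Buffer now: "JVVV"
  byte 3: read out[3]='V', append. Buffer now: "JVVVV"
  byte 4: read out[4]='V', append. Buffer now: "JVVVVV"
  byte 5: read out[5]='V', append. Buffer now: "JVVVVVV"

Answer: VVVVV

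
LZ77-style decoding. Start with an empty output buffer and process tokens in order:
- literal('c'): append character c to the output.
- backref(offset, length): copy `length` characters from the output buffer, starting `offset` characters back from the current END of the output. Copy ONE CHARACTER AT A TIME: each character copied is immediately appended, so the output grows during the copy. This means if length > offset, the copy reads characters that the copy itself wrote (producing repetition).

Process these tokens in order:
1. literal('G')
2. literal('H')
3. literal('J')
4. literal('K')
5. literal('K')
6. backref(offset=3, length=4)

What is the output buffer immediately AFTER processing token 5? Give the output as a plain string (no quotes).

Token 1: literal('G'). Output: "G"
Token 2: literal('H'). Output: "GH"
Token 3: literal('J'). Output: "GHJ"
Token 4: literal('K'). Output: "GHJK"
Token 5: literal('K'). Output: "GHJKK"

Answer: GHJKK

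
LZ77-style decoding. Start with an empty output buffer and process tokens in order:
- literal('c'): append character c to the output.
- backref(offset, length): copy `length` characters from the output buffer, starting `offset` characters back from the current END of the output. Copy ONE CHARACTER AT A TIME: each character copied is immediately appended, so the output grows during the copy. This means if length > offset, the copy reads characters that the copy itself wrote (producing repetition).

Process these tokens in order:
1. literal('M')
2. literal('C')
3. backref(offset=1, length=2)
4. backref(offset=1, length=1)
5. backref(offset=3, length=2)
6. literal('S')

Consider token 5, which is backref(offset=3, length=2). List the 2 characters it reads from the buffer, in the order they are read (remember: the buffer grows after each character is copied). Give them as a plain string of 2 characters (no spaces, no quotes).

Answer: CC

Derivation:
Token 1: literal('M'). Output: "M"
Token 2: literal('C'). Output: "MC"
Token 3: backref(off=1, len=2) (overlapping!). Copied 'CC' from pos 1. Output: "MCCC"
Token 4: backref(off=1, len=1). Copied 'C' from pos 3. Output: "MCCCC"
Token 5: backref(off=3, len=2). Buffer before: "MCCCC" (len 5)
  byte 1: read out[2]='C', append. Buffer now: "MCCCCC"
  byte 2: read out[3]='C', append. Buffer now: "MCCCCCC"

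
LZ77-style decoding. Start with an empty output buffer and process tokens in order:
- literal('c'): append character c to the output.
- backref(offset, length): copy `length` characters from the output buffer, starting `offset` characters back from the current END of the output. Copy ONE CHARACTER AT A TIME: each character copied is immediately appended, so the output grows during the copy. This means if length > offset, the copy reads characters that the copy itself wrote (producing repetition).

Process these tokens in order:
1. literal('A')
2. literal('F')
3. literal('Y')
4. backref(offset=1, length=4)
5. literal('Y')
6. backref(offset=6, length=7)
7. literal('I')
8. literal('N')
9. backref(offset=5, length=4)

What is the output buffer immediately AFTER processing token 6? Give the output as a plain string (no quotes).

Token 1: literal('A'). Output: "A"
Token 2: literal('F'). Output: "AF"
Token 3: literal('Y'). Output: "AFY"
Token 4: backref(off=1, len=4) (overlapping!). Copied 'YYYY' from pos 2. Output: "AFYYYYY"
Token 5: literal('Y'). Output: "AFYYYYYY"
Token 6: backref(off=6, len=7) (overlapping!). Copied 'YYYYYYY' from pos 2. Output: "AFYYYYYYYYYYYYY"

Answer: AFYYYYYYYYYYYYY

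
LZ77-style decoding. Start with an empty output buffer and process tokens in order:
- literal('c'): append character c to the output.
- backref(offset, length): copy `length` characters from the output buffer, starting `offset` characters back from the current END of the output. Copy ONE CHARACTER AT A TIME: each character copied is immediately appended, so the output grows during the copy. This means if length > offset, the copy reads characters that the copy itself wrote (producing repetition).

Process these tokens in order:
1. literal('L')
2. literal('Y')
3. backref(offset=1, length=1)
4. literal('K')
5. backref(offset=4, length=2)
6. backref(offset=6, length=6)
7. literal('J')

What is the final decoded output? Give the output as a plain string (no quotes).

Token 1: literal('L'). Output: "L"
Token 2: literal('Y'). Output: "LY"
Token 3: backref(off=1, len=1). Copied 'Y' from pos 1. Output: "LYY"
Token 4: literal('K'). Output: "LYYK"
Token 5: backref(off=4, len=2). Copied 'LY' from pos 0. Output: "LYYKLY"
Token 6: backref(off=6, len=6). Copied 'LYYKLY' from pos 0. Output: "LYYKLYLYYKLY"
Token 7: literal('J'). Output: "LYYKLYLYYKLYJ"

Answer: LYYKLYLYYKLYJ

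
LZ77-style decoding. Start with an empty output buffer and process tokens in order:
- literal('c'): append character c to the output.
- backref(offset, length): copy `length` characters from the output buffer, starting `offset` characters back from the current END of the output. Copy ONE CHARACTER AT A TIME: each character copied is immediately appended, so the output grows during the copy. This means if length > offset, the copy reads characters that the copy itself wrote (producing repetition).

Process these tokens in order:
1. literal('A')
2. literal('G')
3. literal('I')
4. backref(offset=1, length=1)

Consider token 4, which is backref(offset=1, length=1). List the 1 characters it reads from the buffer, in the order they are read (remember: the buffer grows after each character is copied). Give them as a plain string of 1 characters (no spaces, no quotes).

Token 1: literal('A'). Output: "A"
Token 2: literal('G'). Output: "AG"
Token 3: literal('I'). Output: "AGI"
Token 4: backref(off=1, len=1). Buffer before: "AGI" (len 3)
  byte 1: read out[2]='I', append. Buffer now: "AGII"

Answer: I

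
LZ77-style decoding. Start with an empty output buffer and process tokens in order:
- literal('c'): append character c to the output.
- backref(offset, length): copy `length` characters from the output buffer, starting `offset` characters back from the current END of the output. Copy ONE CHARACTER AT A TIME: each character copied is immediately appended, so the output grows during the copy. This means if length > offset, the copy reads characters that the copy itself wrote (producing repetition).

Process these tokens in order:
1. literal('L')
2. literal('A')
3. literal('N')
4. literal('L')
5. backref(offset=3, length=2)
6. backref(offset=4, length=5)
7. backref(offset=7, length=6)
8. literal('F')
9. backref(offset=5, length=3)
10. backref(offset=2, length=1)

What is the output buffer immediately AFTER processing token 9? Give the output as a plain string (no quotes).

Token 1: literal('L'). Output: "L"
Token 2: literal('A'). Output: "LA"
Token 3: literal('N'). Output: "LAN"
Token 4: literal('L'). Output: "LANL"
Token 5: backref(off=3, len=2). Copied 'AN' from pos 1. Output: "LANLAN"
Token 6: backref(off=4, len=5) (overlapping!). Copied 'NLANN' from pos 2. Output: "LANLANNLANN"
Token 7: backref(off=7, len=6). Copied 'ANNLAN' from pos 4. Output: "LANLANNLANNANNLAN"
Token 8: literal('F'). Output: "LANLANNLANNANNLANF"
Token 9: backref(off=5, len=3). Copied 'NLA' from pos 13. Output: "LANLANNLANNANNLANFNLA"

Answer: LANLANNLANNANNLANFNLA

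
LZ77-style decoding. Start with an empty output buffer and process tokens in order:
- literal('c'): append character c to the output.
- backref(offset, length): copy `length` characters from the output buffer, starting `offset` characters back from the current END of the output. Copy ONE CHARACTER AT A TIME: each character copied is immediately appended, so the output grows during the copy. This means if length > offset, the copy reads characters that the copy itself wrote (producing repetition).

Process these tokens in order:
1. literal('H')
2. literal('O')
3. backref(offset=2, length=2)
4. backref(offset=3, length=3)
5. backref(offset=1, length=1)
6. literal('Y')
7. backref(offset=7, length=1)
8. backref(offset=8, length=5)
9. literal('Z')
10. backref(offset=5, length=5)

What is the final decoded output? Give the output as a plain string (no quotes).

Token 1: literal('H'). Output: "H"
Token 2: literal('O'). Output: "HO"
Token 3: backref(off=2, len=2). Copied 'HO' from pos 0. Output: "HOHO"
Token 4: backref(off=3, len=3). Copied 'OHO' from pos 1. Output: "HOHOOHO"
Token 5: backref(off=1, len=1). Copied 'O' from pos 6. Output: "HOHOOHOO"
Token 6: literal('Y'). Output: "HOHOOHOOY"
Token 7: backref(off=7, len=1). Copied 'H' from pos 2. Output: "HOHOOHOOYH"
Token 8: backref(off=8, len=5). Copied 'HOOHO' from pos 2. Output: "HOHOOHOOYHHOOHO"
Token 9: literal('Z'). Output: "HOHOOHOOYHHOOHOZ"
Token 10: backref(off=5, len=5). Copied 'OOHOZ' from pos 11. Output: "HOHOOHOOYHHOOHOZOOHOZ"

Answer: HOHOOHOOYHHOOHOZOOHOZ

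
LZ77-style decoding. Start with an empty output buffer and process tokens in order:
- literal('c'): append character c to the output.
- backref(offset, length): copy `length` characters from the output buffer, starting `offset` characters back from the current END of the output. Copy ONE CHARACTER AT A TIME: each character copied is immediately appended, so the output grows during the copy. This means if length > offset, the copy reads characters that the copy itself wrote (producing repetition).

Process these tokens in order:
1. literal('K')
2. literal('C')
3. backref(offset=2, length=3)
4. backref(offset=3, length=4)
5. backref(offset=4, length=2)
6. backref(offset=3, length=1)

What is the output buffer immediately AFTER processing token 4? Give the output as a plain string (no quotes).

Answer: KCKCKKCKK

Derivation:
Token 1: literal('K'). Output: "K"
Token 2: literal('C'). Output: "KC"
Token 3: backref(off=2, len=3) (overlapping!). Copied 'KCK' from pos 0. Output: "KCKCK"
Token 4: backref(off=3, len=4) (overlapping!). Copied 'KCKK' from pos 2. Output: "KCKCKKCKK"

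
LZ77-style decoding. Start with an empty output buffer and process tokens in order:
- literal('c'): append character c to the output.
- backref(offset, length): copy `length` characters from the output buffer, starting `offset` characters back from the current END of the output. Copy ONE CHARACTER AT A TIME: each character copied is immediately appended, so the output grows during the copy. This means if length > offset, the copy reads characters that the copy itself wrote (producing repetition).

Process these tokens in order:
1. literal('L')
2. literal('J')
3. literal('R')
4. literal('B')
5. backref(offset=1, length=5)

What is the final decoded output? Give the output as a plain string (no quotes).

Answer: LJRBBBBBB

Derivation:
Token 1: literal('L'). Output: "L"
Token 2: literal('J'). Output: "LJ"
Token 3: literal('R'). Output: "LJR"
Token 4: literal('B'). Output: "LJRB"
Token 5: backref(off=1, len=5) (overlapping!). Copied 'BBBBB' from pos 3. Output: "LJRBBBBBB"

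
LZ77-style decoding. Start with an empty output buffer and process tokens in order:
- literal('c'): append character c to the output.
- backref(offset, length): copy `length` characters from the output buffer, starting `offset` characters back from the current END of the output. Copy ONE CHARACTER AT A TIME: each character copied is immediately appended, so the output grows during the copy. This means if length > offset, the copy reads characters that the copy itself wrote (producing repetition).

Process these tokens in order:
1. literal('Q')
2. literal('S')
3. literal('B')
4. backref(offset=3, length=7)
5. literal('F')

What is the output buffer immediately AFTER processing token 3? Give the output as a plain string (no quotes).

Token 1: literal('Q'). Output: "Q"
Token 2: literal('S'). Output: "QS"
Token 3: literal('B'). Output: "QSB"

Answer: QSB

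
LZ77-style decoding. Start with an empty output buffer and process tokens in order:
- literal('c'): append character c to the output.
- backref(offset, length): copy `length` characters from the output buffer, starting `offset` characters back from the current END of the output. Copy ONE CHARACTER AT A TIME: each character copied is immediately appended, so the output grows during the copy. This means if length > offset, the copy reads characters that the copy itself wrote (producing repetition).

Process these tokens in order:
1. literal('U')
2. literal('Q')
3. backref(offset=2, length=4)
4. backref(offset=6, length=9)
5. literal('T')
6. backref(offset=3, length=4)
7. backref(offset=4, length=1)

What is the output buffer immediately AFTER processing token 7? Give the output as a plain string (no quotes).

Answer: UQUQUQUQUQUQUQUTQUTQQ

Derivation:
Token 1: literal('U'). Output: "U"
Token 2: literal('Q'). Output: "UQ"
Token 3: backref(off=2, len=4) (overlapping!). Copied 'UQUQ' from pos 0. Output: "UQUQUQ"
Token 4: backref(off=6, len=9) (overlapping!). Copied 'UQUQUQUQU' from pos 0. Output: "UQUQUQUQUQUQUQU"
Token 5: literal('T'). Output: "UQUQUQUQUQUQUQUT"
Token 6: backref(off=3, len=4) (overlapping!). Copied 'QUTQ' from pos 13. Output: "UQUQUQUQUQUQUQUTQUTQ"
Token 7: backref(off=4, len=1). Copied 'Q' from pos 16. Output: "UQUQUQUQUQUQUQUTQUTQQ"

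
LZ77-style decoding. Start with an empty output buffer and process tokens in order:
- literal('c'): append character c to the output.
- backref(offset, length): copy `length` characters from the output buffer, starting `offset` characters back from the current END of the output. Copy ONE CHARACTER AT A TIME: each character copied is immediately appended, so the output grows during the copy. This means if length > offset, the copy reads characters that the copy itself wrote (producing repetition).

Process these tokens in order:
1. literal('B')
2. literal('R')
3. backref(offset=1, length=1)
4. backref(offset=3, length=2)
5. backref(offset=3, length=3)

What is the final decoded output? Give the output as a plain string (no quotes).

Token 1: literal('B'). Output: "B"
Token 2: literal('R'). Output: "BR"
Token 3: backref(off=1, len=1). Copied 'R' from pos 1. Output: "BRR"
Token 4: backref(off=3, len=2). Copied 'BR' from pos 0. Output: "BRRBR"
Token 5: backref(off=3, len=3). Copied 'RBR' from pos 2. Output: "BRRBRRBR"

Answer: BRRBRRBR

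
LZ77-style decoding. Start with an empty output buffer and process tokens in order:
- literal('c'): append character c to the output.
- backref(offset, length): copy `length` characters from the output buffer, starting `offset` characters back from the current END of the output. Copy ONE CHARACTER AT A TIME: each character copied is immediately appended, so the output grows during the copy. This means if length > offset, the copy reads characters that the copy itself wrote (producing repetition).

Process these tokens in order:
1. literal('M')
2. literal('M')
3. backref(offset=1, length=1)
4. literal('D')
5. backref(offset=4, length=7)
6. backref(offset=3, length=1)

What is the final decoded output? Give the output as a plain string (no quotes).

Token 1: literal('M'). Output: "M"
Token 2: literal('M'). Output: "MM"
Token 3: backref(off=1, len=1). Copied 'M' from pos 1. Output: "MMM"
Token 4: literal('D'). Output: "MMMD"
Token 5: backref(off=4, len=7) (overlapping!). Copied 'MMMDMMM' from pos 0. Output: "MMMDMMMDMMM"
Token 6: backref(off=3, len=1). Copied 'M' from pos 8. Output: "MMMDMMMDMMMM"

Answer: MMMDMMMDMMMM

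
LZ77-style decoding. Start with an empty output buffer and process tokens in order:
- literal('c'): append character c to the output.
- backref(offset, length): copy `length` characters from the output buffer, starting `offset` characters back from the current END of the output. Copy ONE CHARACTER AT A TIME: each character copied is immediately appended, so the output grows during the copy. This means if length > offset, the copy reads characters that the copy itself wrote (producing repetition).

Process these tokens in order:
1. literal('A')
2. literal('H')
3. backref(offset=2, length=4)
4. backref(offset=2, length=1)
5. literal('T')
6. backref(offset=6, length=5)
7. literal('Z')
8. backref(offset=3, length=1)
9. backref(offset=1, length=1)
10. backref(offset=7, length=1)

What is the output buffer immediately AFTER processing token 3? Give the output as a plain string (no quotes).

Answer: AHAHAH

Derivation:
Token 1: literal('A'). Output: "A"
Token 2: literal('H'). Output: "AH"
Token 3: backref(off=2, len=4) (overlapping!). Copied 'AHAH' from pos 0. Output: "AHAHAH"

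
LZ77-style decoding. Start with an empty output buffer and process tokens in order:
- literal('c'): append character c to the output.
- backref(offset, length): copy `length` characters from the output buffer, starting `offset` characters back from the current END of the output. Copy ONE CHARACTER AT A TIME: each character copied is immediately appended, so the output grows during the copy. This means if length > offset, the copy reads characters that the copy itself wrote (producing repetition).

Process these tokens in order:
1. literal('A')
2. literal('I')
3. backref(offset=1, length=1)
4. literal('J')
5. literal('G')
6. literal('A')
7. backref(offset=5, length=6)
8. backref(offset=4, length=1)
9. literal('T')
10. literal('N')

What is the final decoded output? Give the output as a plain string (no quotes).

Token 1: literal('A'). Output: "A"
Token 2: literal('I'). Output: "AI"
Token 3: backref(off=1, len=1). Copied 'I' from pos 1. Output: "AII"
Token 4: literal('J'). Output: "AIIJ"
Token 5: literal('G'). Output: "AIIJG"
Token 6: literal('A'). Output: "AIIJGA"
Token 7: backref(off=5, len=6) (overlapping!). Copied 'IIJGAI' from pos 1. Output: "AIIJGAIIJGAI"
Token 8: backref(off=4, len=1). Copied 'J' from pos 8. Output: "AIIJGAIIJGAIJ"
Token 9: literal('T'). Output: "AIIJGAIIJGAIJT"
Token 10: literal('N'). Output: "AIIJGAIIJGAIJTN"

Answer: AIIJGAIIJGAIJTN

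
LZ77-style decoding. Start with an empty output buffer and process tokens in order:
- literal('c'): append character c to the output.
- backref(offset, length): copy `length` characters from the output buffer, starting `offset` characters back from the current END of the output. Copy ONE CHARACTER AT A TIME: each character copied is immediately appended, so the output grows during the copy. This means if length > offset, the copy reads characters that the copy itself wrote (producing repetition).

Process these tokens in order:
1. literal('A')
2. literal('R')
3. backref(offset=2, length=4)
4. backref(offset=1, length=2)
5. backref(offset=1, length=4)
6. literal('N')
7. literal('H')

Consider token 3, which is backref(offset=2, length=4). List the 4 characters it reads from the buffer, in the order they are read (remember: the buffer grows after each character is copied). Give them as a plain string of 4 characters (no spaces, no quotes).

Token 1: literal('A'). Output: "A"
Token 2: literal('R'). Output: "AR"
Token 3: backref(off=2, len=4). Buffer before: "AR" (len 2)
  byte 1: read out[0]='A', append. Buffer now: "ARA"
  byte 2: read out[1]='R', append. Buffer now: "ARAR"
  byte 3: read out[2]='A', append. Buffer now: "ARARA"
  byte 4: read out[3]='R', append. Buffer now: "ARARAR"

Answer: ARAR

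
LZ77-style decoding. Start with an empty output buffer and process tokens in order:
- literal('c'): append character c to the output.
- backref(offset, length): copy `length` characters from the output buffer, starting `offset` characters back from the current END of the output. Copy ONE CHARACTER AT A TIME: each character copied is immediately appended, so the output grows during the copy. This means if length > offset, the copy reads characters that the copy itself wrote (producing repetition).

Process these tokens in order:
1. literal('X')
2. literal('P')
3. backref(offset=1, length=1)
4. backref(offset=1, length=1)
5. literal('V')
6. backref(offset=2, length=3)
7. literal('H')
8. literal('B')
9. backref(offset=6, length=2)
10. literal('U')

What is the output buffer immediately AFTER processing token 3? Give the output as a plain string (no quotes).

Token 1: literal('X'). Output: "X"
Token 2: literal('P'). Output: "XP"
Token 3: backref(off=1, len=1). Copied 'P' from pos 1. Output: "XPP"

Answer: XPP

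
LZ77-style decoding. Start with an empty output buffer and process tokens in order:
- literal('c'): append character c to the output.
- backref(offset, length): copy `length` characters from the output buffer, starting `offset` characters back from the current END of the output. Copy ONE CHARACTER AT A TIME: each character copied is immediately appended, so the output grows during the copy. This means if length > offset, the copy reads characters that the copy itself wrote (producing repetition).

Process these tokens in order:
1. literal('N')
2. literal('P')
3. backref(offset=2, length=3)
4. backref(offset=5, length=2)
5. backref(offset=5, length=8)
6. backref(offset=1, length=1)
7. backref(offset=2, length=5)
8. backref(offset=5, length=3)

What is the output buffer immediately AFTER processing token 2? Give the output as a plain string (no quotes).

Answer: NP

Derivation:
Token 1: literal('N'). Output: "N"
Token 2: literal('P'). Output: "NP"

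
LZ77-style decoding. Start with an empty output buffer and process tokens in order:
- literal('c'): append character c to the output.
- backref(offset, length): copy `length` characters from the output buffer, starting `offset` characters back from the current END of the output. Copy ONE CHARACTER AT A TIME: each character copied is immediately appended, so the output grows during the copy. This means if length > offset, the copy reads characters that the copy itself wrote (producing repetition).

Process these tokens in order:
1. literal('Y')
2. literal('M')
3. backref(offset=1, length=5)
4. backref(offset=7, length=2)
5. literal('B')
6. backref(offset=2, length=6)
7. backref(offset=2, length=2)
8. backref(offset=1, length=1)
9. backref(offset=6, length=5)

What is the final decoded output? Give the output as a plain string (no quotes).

Token 1: literal('Y'). Output: "Y"
Token 2: literal('M'). Output: "YM"
Token 3: backref(off=1, len=5) (overlapping!). Copied 'MMMMM' from pos 1. Output: "YMMMMMM"
Token 4: backref(off=7, len=2). Copied 'YM' from pos 0. Output: "YMMMMMMYM"
Token 5: literal('B'). Output: "YMMMMMMYMB"
Token 6: backref(off=2, len=6) (overlapping!). Copied 'MBMBMB' from pos 8. Output: "YMMMMMMYMBMBMBMB"
Token 7: backref(off=2, len=2). Copied 'MB' from pos 14. Output: "YMMMMMMYMBMBMBMBMB"
Token 8: backref(off=1, len=1). Copied 'B' from pos 17. Output: "YMMMMMMYMBMBMBMBMBB"
Token 9: backref(off=6, len=5). Copied 'BMBMB' from pos 13. Output: "YMMMMMMYMBMBMBMBMBBBMBMB"

Answer: YMMMMMMYMBMBMBMBMBBBMBMB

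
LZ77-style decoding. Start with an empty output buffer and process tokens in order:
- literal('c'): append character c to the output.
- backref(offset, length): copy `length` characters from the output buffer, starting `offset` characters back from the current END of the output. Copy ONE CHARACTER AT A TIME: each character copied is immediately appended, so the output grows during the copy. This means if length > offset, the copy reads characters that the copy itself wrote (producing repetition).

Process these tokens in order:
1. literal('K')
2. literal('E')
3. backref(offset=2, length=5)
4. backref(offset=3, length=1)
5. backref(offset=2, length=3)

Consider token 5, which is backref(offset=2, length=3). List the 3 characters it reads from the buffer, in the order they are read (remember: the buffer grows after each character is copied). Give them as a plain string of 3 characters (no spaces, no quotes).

Answer: KKK

Derivation:
Token 1: literal('K'). Output: "K"
Token 2: literal('E'). Output: "KE"
Token 3: backref(off=2, len=5) (overlapping!). Copied 'KEKEK' from pos 0. Output: "KEKEKEK"
Token 4: backref(off=3, len=1). Copied 'K' from pos 4. Output: "KEKEKEKK"
Token 5: backref(off=2, len=3). Buffer before: "KEKEKEKK" (len 8)
  byte 1: read out[6]='K', append. Buffer now: "KEKEKEKKK"
  byte 2: read out[7]='K', append. Buffer now: "KEKEKEKKKK"
  byte 3: read out[8]='K', append. Buffer now: "KEKEKEKKKKK"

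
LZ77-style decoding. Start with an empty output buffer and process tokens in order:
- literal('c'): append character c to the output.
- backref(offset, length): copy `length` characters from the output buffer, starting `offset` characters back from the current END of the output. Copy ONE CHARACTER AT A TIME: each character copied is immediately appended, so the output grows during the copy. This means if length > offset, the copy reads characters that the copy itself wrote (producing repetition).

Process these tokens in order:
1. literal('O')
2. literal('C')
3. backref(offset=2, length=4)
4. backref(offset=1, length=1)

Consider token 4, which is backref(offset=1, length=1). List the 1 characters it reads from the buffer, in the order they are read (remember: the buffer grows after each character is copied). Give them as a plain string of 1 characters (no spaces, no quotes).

Answer: C

Derivation:
Token 1: literal('O'). Output: "O"
Token 2: literal('C'). Output: "OC"
Token 3: backref(off=2, len=4) (overlapping!). Copied 'OCOC' from pos 0. Output: "OCOCOC"
Token 4: backref(off=1, len=1). Buffer before: "OCOCOC" (len 6)
  byte 1: read out[5]='C', append. Buffer now: "OCOCOCC"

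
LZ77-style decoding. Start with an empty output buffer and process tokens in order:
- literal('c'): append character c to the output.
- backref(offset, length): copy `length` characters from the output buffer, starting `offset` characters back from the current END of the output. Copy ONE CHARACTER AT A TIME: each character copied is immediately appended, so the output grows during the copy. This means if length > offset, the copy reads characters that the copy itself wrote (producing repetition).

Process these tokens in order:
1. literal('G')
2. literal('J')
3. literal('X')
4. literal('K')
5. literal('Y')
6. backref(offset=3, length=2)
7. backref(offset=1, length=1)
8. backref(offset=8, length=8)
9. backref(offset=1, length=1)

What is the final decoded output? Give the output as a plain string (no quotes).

Token 1: literal('G'). Output: "G"
Token 2: literal('J'). Output: "GJ"
Token 3: literal('X'). Output: "GJX"
Token 4: literal('K'). Output: "GJXK"
Token 5: literal('Y'). Output: "GJXKY"
Token 6: backref(off=3, len=2). Copied 'XK' from pos 2. Output: "GJXKYXK"
Token 7: backref(off=1, len=1). Copied 'K' from pos 6. Output: "GJXKYXKK"
Token 8: backref(off=8, len=8). Copied 'GJXKYXKK' from pos 0. Output: "GJXKYXKKGJXKYXKK"
Token 9: backref(off=1, len=1). Copied 'K' from pos 15. Output: "GJXKYXKKGJXKYXKKK"

Answer: GJXKYXKKGJXKYXKKK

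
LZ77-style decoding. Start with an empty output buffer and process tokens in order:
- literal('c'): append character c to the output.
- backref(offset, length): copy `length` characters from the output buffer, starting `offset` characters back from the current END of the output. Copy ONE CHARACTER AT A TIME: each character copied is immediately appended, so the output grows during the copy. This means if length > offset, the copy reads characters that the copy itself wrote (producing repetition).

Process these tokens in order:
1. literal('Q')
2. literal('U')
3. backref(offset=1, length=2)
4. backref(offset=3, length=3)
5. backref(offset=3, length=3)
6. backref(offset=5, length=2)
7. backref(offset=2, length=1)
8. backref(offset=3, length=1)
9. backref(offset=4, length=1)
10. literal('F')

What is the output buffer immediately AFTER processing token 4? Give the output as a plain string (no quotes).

Token 1: literal('Q'). Output: "Q"
Token 2: literal('U'). Output: "QU"
Token 3: backref(off=1, len=2) (overlapping!). Copied 'UU' from pos 1. Output: "QUUU"
Token 4: backref(off=3, len=3). Copied 'UUU' from pos 1. Output: "QUUUUUU"

Answer: QUUUUUU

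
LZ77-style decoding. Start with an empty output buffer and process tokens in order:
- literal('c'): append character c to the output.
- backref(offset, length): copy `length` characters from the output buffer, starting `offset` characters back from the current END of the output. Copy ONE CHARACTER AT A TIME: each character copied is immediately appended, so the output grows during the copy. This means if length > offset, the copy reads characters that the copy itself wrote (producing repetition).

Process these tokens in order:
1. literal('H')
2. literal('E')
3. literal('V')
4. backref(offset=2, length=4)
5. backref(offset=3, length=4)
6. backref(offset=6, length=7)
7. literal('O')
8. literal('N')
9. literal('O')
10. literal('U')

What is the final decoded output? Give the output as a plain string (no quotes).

Answer: HEVEVEVVEVVEVVEVVEONOU

Derivation:
Token 1: literal('H'). Output: "H"
Token 2: literal('E'). Output: "HE"
Token 3: literal('V'). Output: "HEV"
Token 4: backref(off=2, len=4) (overlapping!). Copied 'EVEV' from pos 1. Output: "HEVEVEV"
Token 5: backref(off=3, len=4) (overlapping!). Copied 'VEVV' from pos 4. Output: "HEVEVEVVEVV"
Token 6: backref(off=6, len=7) (overlapping!). Copied 'EVVEVVE' from pos 5. Output: "HEVEVEVVEVVEVVEVVE"
Token 7: literal('O'). Output: "HEVEVEVVEVVEVVEVVEO"
Token 8: literal('N'). Output: "HEVEVEVVEVVEVVEVVEON"
Token 9: literal('O'). Output: "HEVEVEVVEVVEVVEVVEONO"
Token 10: literal('U'). Output: "HEVEVEVVEVVEVVEVVEONOU"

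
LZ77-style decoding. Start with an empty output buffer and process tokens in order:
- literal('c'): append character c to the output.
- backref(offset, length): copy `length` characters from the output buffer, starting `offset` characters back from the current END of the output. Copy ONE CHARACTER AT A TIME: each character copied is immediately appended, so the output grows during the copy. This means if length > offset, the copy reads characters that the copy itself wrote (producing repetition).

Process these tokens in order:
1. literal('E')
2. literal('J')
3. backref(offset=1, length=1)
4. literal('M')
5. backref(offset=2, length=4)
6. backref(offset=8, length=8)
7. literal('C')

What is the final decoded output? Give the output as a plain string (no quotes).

Answer: EJJMJMJMEJJMJMJMC

Derivation:
Token 1: literal('E'). Output: "E"
Token 2: literal('J'). Output: "EJ"
Token 3: backref(off=1, len=1). Copied 'J' from pos 1. Output: "EJJ"
Token 4: literal('M'). Output: "EJJM"
Token 5: backref(off=2, len=4) (overlapping!). Copied 'JMJM' from pos 2. Output: "EJJMJMJM"
Token 6: backref(off=8, len=8). Copied 'EJJMJMJM' from pos 0. Output: "EJJMJMJMEJJMJMJM"
Token 7: literal('C'). Output: "EJJMJMJMEJJMJMJMC"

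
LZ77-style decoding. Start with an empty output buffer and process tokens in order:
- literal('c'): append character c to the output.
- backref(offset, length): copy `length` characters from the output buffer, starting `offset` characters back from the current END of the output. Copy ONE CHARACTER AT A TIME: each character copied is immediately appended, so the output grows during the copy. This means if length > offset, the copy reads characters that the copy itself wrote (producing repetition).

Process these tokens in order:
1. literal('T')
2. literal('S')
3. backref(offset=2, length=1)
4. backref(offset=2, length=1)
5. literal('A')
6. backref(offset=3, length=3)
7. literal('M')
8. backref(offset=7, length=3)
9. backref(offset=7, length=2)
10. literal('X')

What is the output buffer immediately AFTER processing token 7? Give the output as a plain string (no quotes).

Answer: TSTSATSAM

Derivation:
Token 1: literal('T'). Output: "T"
Token 2: literal('S'). Output: "TS"
Token 3: backref(off=2, len=1). Copied 'T' from pos 0. Output: "TST"
Token 4: backref(off=2, len=1). Copied 'S' from pos 1. Output: "TSTS"
Token 5: literal('A'). Output: "TSTSA"
Token 6: backref(off=3, len=3). Copied 'TSA' from pos 2. Output: "TSTSATSA"
Token 7: literal('M'). Output: "TSTSATSAM"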